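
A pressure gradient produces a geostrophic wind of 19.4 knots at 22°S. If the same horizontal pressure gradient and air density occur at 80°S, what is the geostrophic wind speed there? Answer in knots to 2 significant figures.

7.4 knots

With the same pressure gradient and density, V_g ∝ 1/f ∝ 1/sin φ.
V₂ = V₁ · sin φ₁ / sin φ₂ = 19.4 × sin 22° / sin 80°
V₂ = 19.4 × 0.3746/0.9848 = 7.4 knots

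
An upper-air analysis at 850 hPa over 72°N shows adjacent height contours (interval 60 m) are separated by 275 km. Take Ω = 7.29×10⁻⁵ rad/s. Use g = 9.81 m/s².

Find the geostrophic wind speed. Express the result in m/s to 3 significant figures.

Coriolis parameter at 72°N:
f = 2Ω sin φ = 2 × 7.29×10⁻⁵ × sin 72° = 1.39×10⁻⁴ s⁻¹
Height gradient: |∂Z/∂n| = 60 m / 275000 m = 2.18×10⁻⁴
On a pressure surface, geostrophic balance gives V_g = (g/f)|∂Z/∂n|:
V_g = 9.81 × 2.18×10⁻⁴ / 1.39×10⁻⁴ = 15.4 m/s

15.4 m/s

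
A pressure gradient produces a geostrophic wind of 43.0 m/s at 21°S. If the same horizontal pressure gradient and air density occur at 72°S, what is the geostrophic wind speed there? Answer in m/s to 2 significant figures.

16 m/s

With the same pressure gradient and density, V_g ∝ 1/f ∝ 1/sin φ.
V₂ = V₁ · sin φ₁ / sin φ₂ = 43.0 × sin 21° / sin 72°
V₂ = 43.0 × 0.3584/0.9511 = 16 m/s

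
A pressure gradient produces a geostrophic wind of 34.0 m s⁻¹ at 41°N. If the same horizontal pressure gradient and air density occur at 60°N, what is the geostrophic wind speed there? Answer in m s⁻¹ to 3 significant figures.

With the same pressure gradient and density, V_g ∝ 1/f ∝ 1/sin φ.
V₂ = V₁ · sin φ₁ / sin φ₂ = 34.0 × sin 41° / sin 60°
V₂ = 34.0 × 0.6561/0.8660 = 25.8 m s⁻¹

25.8 m s⁻¹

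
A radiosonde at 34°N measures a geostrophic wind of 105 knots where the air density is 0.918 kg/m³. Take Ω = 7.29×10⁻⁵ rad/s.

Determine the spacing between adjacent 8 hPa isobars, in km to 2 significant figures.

200 km

Coriolis parameter at 34°N:
f = 2Ω sin φ = 2 × 7.29×10⁻⁵ × sin 34° = 8.15×10⁻⁵ s⁻¹
Wind speed in SI: 105 knots = 54.0 m/s
Geostrophic balance rearranged: |∂P/∂n| = f ρ V_g
|∂P/∂n| = 8.15×10⁻⁵ × 0.918 × 54.0 = 4.04×10⁻³ Pa/m
Isobar spacing: Δn = ΔP/|∂P/∂n| = 800 Pa / 4.04×10⁻³ Pa/m = 197879 m ≈ 200 km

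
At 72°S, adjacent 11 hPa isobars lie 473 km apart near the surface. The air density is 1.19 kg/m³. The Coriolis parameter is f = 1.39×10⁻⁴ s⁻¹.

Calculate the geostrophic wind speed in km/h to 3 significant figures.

Pressure gradient: |∂P/∂n| = 1100 Pa / 473000 m = 2.33×10⁻³ Pa/m
Geostrophic balance (pressure-gradient force = Coriolis force):
V_g = (1/(fρ)) |∂P/∂n| = 2.33×10⁻³ / (1.39×10⁻⁴ × 1.19) = 14.1 m/s
Converting: 14.1 m/s × 3.6 = 50.6 km/h

50.6 km/h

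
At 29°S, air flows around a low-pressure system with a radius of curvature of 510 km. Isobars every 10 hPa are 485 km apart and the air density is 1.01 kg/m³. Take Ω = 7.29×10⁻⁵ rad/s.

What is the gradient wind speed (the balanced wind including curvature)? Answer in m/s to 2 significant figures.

Coriolis parameter at 29°S:
f = 2Ω sin φ = 2 × 7.29×10⁻⁵ × sin 29° = 7.07×10⁻⁵ s⁻¹
Pressure gradient: |∂P/∂n| = 1000 Pa / 485000 m = 2.06×10⁻³ Pa/m
Geostrophic speed: V_g = |∂P/∂n|/(fρ) = 2.06×10⁻³/(7.07×10⁻⁵ × 1.01) = 28.9 m/s
Around a low, centrifugal force acts outward with Coriolis, so pressure-gradient force balances both:
(1/ρ)|∂P/∂n| = fV + V²/R  →  V² + fR·V − fR·V_g = 0
With fR = 7.07×10⁻⁵ × 510×10³ m = 36.0 m/s:
V = [−fR + √((fR)² + 4 fR V_g)]/2 = [−36.0 + √(36.0² + 4×36.0×28.9)]/2 = 18.9 m/s
Subgeostrophic (V < V_g = 28.9 m/s), as expected around a low.

19 m/s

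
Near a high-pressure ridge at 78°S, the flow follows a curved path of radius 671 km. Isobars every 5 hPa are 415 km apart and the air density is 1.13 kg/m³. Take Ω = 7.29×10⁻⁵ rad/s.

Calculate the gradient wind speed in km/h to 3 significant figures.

Coriolis parameter at 78°S:
f = 2Ω sin φ = 2 × 7.29×10⁻⁵ × sin 78° = 1.43×10⁻⁴ s⁻¹
Pressure gradient: |∂P/∂n| = 500 Pa / 415000 m = 1.20×10⁻³ Pa/m
Geostrophic speed: V_g = |∂P/∂n|/(fρ) = 1.20×10⁻³/(1.43×10⁻⁴ × 1.13) = 7.48 m/s
Around a high, pressure-gradient force acts outward with centrifugal, so Coriolis balances both:
fV = (1/ρ)|∂P/∂n| + V²/R  →  V² − fR·V + fR·V_g = 0
With fR = 1.43×10⁻⁴ × 671×10³ m = 95.7 m/s:
V = [fR − √((fR)² − 4 fR V_g)]/2 = [95.7 − √(95.7² − 4×95.7×7.48)]/2 = 8.17 m/s
Supergeostrophic (V > V_g = 7.48 m/s), as expected around a high.
Converting: 8.17 m/s × 3.6 = 29.4 km/h

29.4 km/h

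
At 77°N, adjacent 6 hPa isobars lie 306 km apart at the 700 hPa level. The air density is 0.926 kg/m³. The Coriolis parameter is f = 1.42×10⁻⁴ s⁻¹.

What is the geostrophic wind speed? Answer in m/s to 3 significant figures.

14.9 m/s

Pressure gradient: |∂P/∂n| = 600 Pa / 306000 m = 1.96×10⁻³ Pa/m
Geostrophic balance (pressure-gradient force = Coriolis force):
V_g = (1/(fρ)) |∂P/∂n| = 1.96×10⁻³ / (1.42×10⁻⁴ × 0.926) = 14.9 m/s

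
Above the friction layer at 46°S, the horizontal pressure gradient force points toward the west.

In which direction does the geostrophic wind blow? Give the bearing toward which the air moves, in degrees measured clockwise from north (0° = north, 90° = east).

180°

The pressure-gradient force points toward the west (bearing 270°).
Geostrophic balance: in the Southern Hemisphere the Coriolis force deflects motion to the left, so the geostrophic wind blows 90° to the left of the pressure-gradient force (low pressure on the right).
Rotating 270° by 90° counterclockwise gives 180° — the wind blows toward the south.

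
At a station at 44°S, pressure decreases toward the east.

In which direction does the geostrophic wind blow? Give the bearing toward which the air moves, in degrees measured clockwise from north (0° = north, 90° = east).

The pressure-gradient force points toward the east (bearing 090°).
Geostrophic balance: in the Southern Hemisphere the Coriolis force deflects motion to the left, so the geostrophic wind blows 90° to the left of the pressure-gradient force (low pressure on the right).
Rotating 090° by 90° counterclockwise gives 000° — the wind blows toward the north.

000°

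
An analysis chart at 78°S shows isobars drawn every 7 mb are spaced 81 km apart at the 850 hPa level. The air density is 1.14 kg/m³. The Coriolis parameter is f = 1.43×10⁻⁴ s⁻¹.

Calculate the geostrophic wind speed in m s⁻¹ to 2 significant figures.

53 m s⁻¹

Pressure gradient: |∂P/∂n| = 700 Pa / 81000 m = 8.64×10⁻³ Pa/m
Geostrophic balance (pressure-gradient force = Coriolis force):
V_g = (1/(fρ)) |∂P/∂n| = 8.64×10⁻³ / (1.43×10⁻⁴ × 1.14) = 53.0 m/s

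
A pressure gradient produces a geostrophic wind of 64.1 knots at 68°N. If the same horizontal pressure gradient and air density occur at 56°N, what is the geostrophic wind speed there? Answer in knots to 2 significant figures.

With the same pressure gradient and density, V_g ∝ 1/f ∝ 1/sin φ.
V₂ = V₁ · sin φ₁ / sin φ₂ = 64.1 × sin 68° / sin 56°
V₂ = 64.1 × 0.9272/0.8290 = 72 knots

72 knots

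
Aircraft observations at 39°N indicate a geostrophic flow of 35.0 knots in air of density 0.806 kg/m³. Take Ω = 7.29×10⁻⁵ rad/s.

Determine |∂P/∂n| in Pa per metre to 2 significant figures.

Coriolis parameter at 39°N:
f = 2Ω sin φ = 2 × 7.29×10⁻⁵ × sin 39° = 9.18×10⁻⁵ s⁻¹
Wind speed in SI: 35.0 knots = 18.0 m/s
Geostrophic balance rearranged: |∂P/∂n| = f ρ V_g
|∂P/∂n| = 9.18×10⁻⁵ × 0.806 × 18.0 = 1.33×10⁻³ Pa/m

1.3×10⁻³ Pa/m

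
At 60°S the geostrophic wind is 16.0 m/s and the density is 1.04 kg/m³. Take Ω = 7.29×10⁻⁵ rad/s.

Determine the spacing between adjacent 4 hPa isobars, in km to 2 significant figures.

190 km

Coriolis parameter at 60°S:
f = 2Ω sin φ = 2 × 7.29×10⁻⁵ × sin 60° = 1.26×10⁻⁴ s⁻¹
Geostrophic balance rearranged: |∂P/∂n| = f ρ V_g
|∂P/∂n| = 1.26×10⁻⁴ × 1.04 × 16.0 = 2.10×10⁻³ Pa/m
Isobar spacing: Δn = ΔP/|∂P/∂n| = 400 Pa / 2.10×10⁻³ Pa/m = 190379 m ≈ 190 km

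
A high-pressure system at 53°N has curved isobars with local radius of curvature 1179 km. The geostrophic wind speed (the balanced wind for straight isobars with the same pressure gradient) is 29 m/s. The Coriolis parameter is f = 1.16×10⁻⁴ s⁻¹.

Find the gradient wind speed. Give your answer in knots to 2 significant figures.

81 knots

Around a high, pressure-gradient force acts outward with centrifugal, so Coriolis balances both:
fV = (1/ρ)|∂P/∂n| + V²/R  →  V² − fR·V + fR·V_g = 0
With fR = 1.16×10⁻⁴ × 1179×10³ m = 137 m/s:
V = [fR − √((fR)² − 4 fR V_g)]/2 = [137 − √(137² − 4×137×29)]/2 = 41.7 m/s
Supergeostrophic (V > V_g = 29 m/s), as expected around a high.
Converting: 41.7 m/s × 1.944 = 81 knots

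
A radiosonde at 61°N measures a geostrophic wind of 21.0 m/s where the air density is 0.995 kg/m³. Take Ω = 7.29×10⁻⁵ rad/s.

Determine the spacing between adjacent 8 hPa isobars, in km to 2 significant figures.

Coriolis parameter at 61°N:
f = 2Ω sin φ = 2 × 7.29×10⁻⁵ × sin 61° = 1.28×10⁻⁴ s⁻¹
Geostrophic balance rearranged: |∂P/∂n| = f ρ V_g
|∂P/∂n| = 1.28×10⁻⁴ × 0.995 × 21.0 = 2.66×10⁻³ Pa/m
Isobar spacing: Δn = ΔP/|∂P/∂n| = 800 Pa / 2.66×10⁻³ Pa/m = 300242 m ≈ 300 km

300 km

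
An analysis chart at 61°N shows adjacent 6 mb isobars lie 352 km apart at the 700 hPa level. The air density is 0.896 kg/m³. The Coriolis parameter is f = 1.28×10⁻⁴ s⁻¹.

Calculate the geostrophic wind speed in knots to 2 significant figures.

29 knots

Pressure gradient: |∂P/∂n| = 600 Pa / 352000 m = 1.70×10⁻³ Pa/m
Geostrophic balance (pressure-gradient force = Coriolis force):
V_g = (1/(fρ)) |∂P/∂n| = 1.70×10⁻³ / (1.28×10⁻⁴ × 0.896) = 14.9 m/s
Converting: 14.9 m/s × 1.944 = 29 knots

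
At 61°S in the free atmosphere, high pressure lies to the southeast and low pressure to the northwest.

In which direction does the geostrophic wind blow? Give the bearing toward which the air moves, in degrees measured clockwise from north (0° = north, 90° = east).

225°

The pressure-gradient force points toward the northwest (bearing 315°).
Geostrophic balance: in the Southern Hemisphere the Coriolis force deflects motion to the left, so the geostrophic wind blows 90° to the left of the pressure-gradient force (low pressure on the right).
Rotating 315° by 90° counterclockwise gives 225° — the wind blows toward the southwest.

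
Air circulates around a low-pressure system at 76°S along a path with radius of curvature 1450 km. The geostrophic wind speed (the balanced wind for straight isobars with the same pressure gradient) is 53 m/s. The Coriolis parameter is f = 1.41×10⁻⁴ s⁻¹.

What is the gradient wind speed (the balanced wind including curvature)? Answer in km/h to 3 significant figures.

157 km/h

Around a low, centrifugal force acts outward with Coriolis, so pressure-gradient force balances both:
(1/ρ)|∂P/∂n| = fV + V²/R  →  V² + fR·V − fR·V_g = 0
With fR = 1.41×10⁻⁴ × 1450×10³ m = 204 m/s:
V = [−fR + √((fR)² + 4 fR V_g)]/2 = [−204 + √(204² + 4×204×53)]/2 = 43.7 m/s
Subgeostrophic (V < V_g = 53 m/s), as expected around a low.
Converting: 43.7 m/s × 3.6 = 157 km/h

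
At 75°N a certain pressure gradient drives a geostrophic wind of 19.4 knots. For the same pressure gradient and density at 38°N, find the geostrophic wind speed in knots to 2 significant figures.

30 knots

With the same pressure gradient and density, V_g ∝ 1/f ∝ 1/sin φ.
V₂ = V₁ · sin φ₁ / sin φ₂ = 19.4 × sin 75° / sin 38°
V₂ = 19.4 × 0.9659/0.6157 = 30 knots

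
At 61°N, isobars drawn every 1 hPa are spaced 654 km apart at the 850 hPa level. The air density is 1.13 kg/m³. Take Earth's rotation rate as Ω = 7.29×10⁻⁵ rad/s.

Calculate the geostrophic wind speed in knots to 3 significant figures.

2.06 knots

Coriolis parameter at 61°N:
f = 2Ω sin φ = 2 × 7.29×10⁻⁵ × sin 61° = 1.28×10⁻⁴ s⁻¹
Pressure gradient: |∂P/∂n| = 100 Pa / 654000 m = 1.53×10⁻⁴ Pa/m
Geostrophic balance (pressure-gradient force = Coriolis force):
V_g = (1/(fρ)) |∂P/∂n| = 1.53×10⁻⁴ / (1.28×10⁻⁴ × 1.13) = 1.06 m/s
Converting: 1.06 m/s × 1.944 = 2.06 knots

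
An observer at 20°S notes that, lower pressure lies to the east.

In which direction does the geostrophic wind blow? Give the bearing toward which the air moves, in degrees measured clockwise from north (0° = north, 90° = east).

The pressure-gradient force points toward the east (bearing 090°).
Geostrophic balance: in the Southern Hemisphere the Coriolis force deflects motion to the left, so the geostrophic wind blows 90° to the left of the pressure-gradient force (low pressure on the right).
Rotating 090° by 90° counterclockwise gives 000° — the wind blows toward the north.

000°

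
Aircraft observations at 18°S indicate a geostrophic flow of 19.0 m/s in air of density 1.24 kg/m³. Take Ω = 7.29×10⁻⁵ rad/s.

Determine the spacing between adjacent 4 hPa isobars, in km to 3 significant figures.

377 km

Coriolis parameter at 18°S:
f = 2Ω sin φ = 2 × 7.29×10⁻⁵ × sin 18° = 4.51×10⁻⁵ s⁻¹
Geostrophic balance rearranged: |∂P/∂n| = f ρ V_g
|∂P/∂n| = 4.51×10⁻⁵ × 1.24 × 19.0 = 1.06×10⁻³ Pa/m
Isobar spacing: Δn = ΔP/|∂P/∂n| = 400 Pa / 1.06×10⁻³ Pa/m = 376829 m ≈ 377 km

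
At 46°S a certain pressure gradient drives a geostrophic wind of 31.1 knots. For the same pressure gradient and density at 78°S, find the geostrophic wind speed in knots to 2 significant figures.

23 knots

With the same pressure gradient and density, V_g ∝ 1/f ∝ 1/sin φ.
V₂ = V₁ · sin φ₁ / sin φ₂ = 31.1 × sin 46° / sin 78°
V₂ = 31.1 × 0.7193/0.9781 = 23 knots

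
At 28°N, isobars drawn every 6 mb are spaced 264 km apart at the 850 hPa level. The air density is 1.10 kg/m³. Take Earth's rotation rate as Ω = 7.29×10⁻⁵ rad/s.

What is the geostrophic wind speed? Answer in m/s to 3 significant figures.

Coriolis parameter at 28°N:
f = 2Ω sin φ = 2 × 7.29×10⁻⁵ × sin 28° = 6.84×10⁻⁵ s⁻¹
Pressure gradient: |∂P/∂n| = 600 Pa / 264000 m = 2.27×10⁻³ Pa/m
Geostrophic balance (pressure-gradient force = Coriolis force):
V_g = (1/(fρ)) |∂P/∂n| = 2.27×10⁻³ / (6.84×10⁻⁵ × 1.10) = 30.2 m/s

30.2 m/s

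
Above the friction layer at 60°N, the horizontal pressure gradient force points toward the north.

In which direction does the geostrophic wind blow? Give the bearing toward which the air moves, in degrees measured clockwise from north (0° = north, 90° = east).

090°

The pressure-gradient force points toward the north (bearing 000°).
Geostrophic balance: in the Northern Hemisphere the Coriolis force deflects motion to the right, so the geostrophic wind blows 90° to the right of the pressure-gradient force (low pressure on the left).
Rotating 000° by 90° clockwise gives 090° — the wind blows toward the east.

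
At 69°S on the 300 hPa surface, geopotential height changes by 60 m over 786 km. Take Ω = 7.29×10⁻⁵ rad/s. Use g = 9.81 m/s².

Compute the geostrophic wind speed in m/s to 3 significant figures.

Coriolis parameter at 69°S:
f = 2Ω sin φ = 2 × 7.29×10⁻⁵ × sin 69° = 1.36×10⁻⁴ s⁻¹
Height gradient: |∂Z/∂n| = 60 m / 786000 m = 7.63×10⁻⁵
On a pressure surface, geostrophic balance gives V_g = (g/f)|∂Z/∂n|:
V_g = 9.81 × 7.63×10⁻⁵ / 1.36×10⁻⁴ = 5.50 m/s

5.50 m/s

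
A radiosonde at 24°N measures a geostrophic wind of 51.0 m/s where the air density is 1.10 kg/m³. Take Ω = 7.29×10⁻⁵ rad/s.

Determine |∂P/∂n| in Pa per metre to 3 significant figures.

3.33×10⁻³ Pa/m

Coriolis parameter at 24°N:
f = 2Ω sin φ = 2 × 7.29×10⁻⁵ × sin 24° = 5.93×10⁻⁵ s⁻¹
Geostrophic balance rearranged: |∂P/∂n| = f ρ V_g
|∂P/∂n| = 5.93×10⁻⁵ × 1.10 × 51.0 = 3.33×10⁻³ Pa/m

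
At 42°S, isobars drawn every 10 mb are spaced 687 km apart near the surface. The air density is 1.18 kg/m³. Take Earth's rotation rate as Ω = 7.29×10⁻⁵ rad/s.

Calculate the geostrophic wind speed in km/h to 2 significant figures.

46 km/h

Coriolis parameter at 42°S:
f = 2Ω sin φ = 2 × 7.29×10⁻⁵ × sin 42° = 9.76×10⁻⁵ s⁻¹
Pressure gradient: |∂P/∂n| = 1000 Pa / 687000 m = 1.46×10⁻³ Pa/m
Geostrophic balance (pressure-gradient force = Coriolis force):
V_g = (1/(fρ)) |∂P/∂n| = 1.46×10⁻³ / (9.76×10⁻⁵ × 1.18) = 12.6 m/s
Converting: 12.6 m/s × 3.6 = 46 km/h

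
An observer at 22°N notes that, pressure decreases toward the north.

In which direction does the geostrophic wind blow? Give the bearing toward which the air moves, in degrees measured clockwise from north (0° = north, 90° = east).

090°

The pressure-gradient force points toward the north (bearing 000°).
Geostrophic balance: in the Northern Hemisphere the Coriolis force deflects motion to the right, so the geostrophic wind blows 90° to the right of the pressure-gradient force (low pressure on the left).
Rotating 000° by 90° clockwise gives 090° — the wind blows toward the east.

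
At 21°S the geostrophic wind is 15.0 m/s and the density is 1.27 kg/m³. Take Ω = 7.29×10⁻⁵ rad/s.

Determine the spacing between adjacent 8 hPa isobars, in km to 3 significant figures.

804 km

Coriolis parameter at 21°S:
f = 2Ω sin φ = 2 × 7.29×10⁻⁵ × sin 21° = 5.23×10⁻⁵ s⁻¹
Geostrophic balance rearranged: |∂P/∂n| = f ρ V_g
|∂P/∂n| = 5.23×10⁻⁵ × 1.27 × 15.0 = 9.95×10⁻⁴ Pa/m
Isobar spacing: Δn = ΔP/|∂P/∂n| = 800 Pa / 9.95×10⁻⁴ Pa/m = 803727 m ≈ 804 km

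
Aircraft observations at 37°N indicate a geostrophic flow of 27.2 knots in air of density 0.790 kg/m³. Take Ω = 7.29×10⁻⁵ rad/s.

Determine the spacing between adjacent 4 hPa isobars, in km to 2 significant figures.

Coriolis parameter at 37°N:
f = 2Ω sin φ = 2 × 7.29×10⁻⁵ × sin 37° = 8.77×10⁻⁵ s⁻¹
Wind speed in SI: 27.2 knots = 14.0 m/s
Geostrophic balance rearranged: |∂P/∂n| = f ρ V_g
|∂P/∂n| = 8.77×10⁻⁵ × 0.790 × 14.0 = 9.70×10⁻⁴ Pa/m
Isobar spacing: Δn = ΔP/|∂P/∂n| = 400 Pa / 9.70×10⁻⁴ Pa/m = 412387 m ≈ 410 km

410 km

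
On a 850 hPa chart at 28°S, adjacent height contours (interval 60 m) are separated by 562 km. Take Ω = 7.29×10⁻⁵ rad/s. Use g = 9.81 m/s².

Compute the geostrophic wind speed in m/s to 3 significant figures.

15.3 m/s

Coriolis parameter at 28°S:
f = 2Ω sin φ = 2 × 7.29×10⁻⁵ × sin 28° = 6.84×10⁻⁵ s⁻¹
Height gradient: |∂Z/∂n| = 60 m / 562000 m = 1.07×10⁻⁴
On a pressure surface, geostrophic balance gives V_g = (g/f)|∂Z/∂n|:
V_g = 9.81 × 1.07×10⁻⁴ / 6.84×10⁻⁵ = 15.3 m/s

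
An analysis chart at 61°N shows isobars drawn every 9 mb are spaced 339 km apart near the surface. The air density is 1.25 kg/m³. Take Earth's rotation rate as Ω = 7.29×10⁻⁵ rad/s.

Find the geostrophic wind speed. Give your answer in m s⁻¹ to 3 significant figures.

Coriolis parameter at 61°N:
f = 2Ω sin φ = 2 × 7.29×10⁻⁵ × sin 61° = 1.28×10⁻⁴ s⁻¹
Pressure gradient: |∂P/∂n| = 900 Pa / 339000 m = 2.65×10⁻³ Pa/m
Geostrophic balance (pressure-gradient force = Coriolis force):
V_g = (1/(fρ)) |∂P/∂n| = 2.65×10⁻³ / (1.28×10⁻⁴ × 1.25) = 16.7 m/s

16.7 m s⁻¹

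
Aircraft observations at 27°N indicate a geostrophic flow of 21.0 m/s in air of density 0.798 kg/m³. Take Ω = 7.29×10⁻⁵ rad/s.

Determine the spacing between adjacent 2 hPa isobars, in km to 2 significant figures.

180 km

Coriolis parameter at 27°N:
f = 2Ω sin φ = 2 × 7.29×10⁻⁵ × sin 27° = 6.62×10⁻⁵ s⁻¹
Geostrophic balance rearranged: |∂P/∂n| = f ρ V_g
|∂P/∂n| = 6.62×10⁻⁵ × 0.798 × 21.0 = 1.11×10⁻³ Pa/m
Isobar spacing: Δn = ΔP/|∂P/∂n| = 200 Pa / 1.11×10⁻³ Pa/m = 180303 m ≈ 180 km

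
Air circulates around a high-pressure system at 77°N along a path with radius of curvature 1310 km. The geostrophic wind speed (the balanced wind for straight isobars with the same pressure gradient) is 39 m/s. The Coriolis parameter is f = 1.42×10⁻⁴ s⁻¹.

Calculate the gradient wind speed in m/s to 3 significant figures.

55.6 m/s

Around a high, pressure-gradient force acts outward with centrifugal, so Coriolis balances both:
fV = (1/ρ)|∂P/∂n| + V²/R  →  V² − fR·V + fR·V_g = 0
With fR = 1.42×10⁻⁴ × 1310×10³ m = 186 m/s:
V = [fR − √((fR)² − 4 fR V_g)]/2 = [186 − √(186² − 4×186×39)]/2 = 55.6 m/s
Supergeostrophic (V > V_g = 39 m/s), as expected around a high.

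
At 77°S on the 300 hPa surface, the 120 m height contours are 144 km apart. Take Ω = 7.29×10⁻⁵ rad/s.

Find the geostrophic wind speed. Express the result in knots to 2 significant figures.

110 knots

Coriolis parameter at 77°S:
f = 2Ω sin φ = 2 × 7.29×10⁻⁵ × sin 77° = 1.42×10⁻⁴ s⁻¹
Height gradient: |∂Z/∂n| = 120 m / 144000 m = 8.33×10⁻⁴
On a pressure surface, geostrophic balance gives V_g = (g/f)|∂Z/∂n|:
V_g = 9.81 × 8.33×10⁻⁴ / 1.42×10⁻⁴ = 57.5 m/s
Converting: 57.5 m/s × 1.944 = 110 knots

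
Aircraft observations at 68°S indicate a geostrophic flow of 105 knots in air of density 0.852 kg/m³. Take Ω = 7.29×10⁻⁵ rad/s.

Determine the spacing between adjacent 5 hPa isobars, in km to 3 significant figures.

Coriolis parameter at 68°S:
f = 2Ω sin φ = 2 × 7.29×10⁻⁵ × sin 68° = 1.35×10⁻⁴ s⁻¹
Wind speed in SI: 105 knots = 54.0 m/s
Geostrophic balance rearranged: |∂P/∂n| = f ρ V_g
|∂P/∂n| = 1.35×10⁻⁴ × 0.852 × 54.0 = 6.22×10⁻³ Pa/m
Isobar spacing: Δn = ΔP/|∂P/∂n| = 500 Pa / 6.22×10⁻³ Pa/m = 80367 m ≈ 80.4 km

80.4 km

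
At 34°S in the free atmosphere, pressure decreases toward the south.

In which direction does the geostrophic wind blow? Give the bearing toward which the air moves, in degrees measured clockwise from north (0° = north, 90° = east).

090°

The pressure-gradient force points toward the south (bearing 180°).
Geostrophic balance: in the Southern Hemisphere the Coriolis force deflects motion to the left, so the geostrophic wind blows 90° to the left of the pressure-gradient force (low pressure on the right).
Rotating 180° by 90° counterclockwise gives 090° — the wind blows toward the east.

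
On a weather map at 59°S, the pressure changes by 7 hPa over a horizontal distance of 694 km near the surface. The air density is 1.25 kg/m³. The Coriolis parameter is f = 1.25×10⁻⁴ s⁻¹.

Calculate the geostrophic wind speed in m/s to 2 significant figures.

6.5 m/s

Pressure gradient: |∂P/∂n| = 700 Pa / 694000 m = 1.01×10⁻³ Pa/m
Geostrophic balance (pressure-gradient force = Coriolis force):
V_g = (1/(fρ)) |∂P/∂n| = 1.01×10⁻³ / (1.25×10⁻⁴ × 1.25) = 6.46 m/s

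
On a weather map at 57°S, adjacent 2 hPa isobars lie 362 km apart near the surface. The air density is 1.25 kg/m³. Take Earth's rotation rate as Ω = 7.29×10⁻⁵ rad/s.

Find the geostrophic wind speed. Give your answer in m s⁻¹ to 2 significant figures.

3.6 m s⁻¹

Coriolis parameter at 57°S:
f = 2Ω sin φ = 2 × 7.29×10⁻⁵ × sin 57° = 1.22×10⁻⁴ s⁻¹
Pressure gradient: |∂P/∂n| = 200 Pa / 362000 m = 5.52×10⁻⁴ Pa/m
Geostrophic balance (pressure-gradient force = Coriolis force):
V_g = (1/(fρ)) |∂P/∂n| = 5.52×10⁻⁴ / (1.22×10⁻⁴ × 1.25) = 3.61 m/s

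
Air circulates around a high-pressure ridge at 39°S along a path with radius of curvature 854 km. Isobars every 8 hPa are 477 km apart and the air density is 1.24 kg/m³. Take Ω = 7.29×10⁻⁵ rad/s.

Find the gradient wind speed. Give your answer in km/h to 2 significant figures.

Coriolis parameter at 39°S:
f = 2Ω sin φ = 2 × 7.29×10⁻⁵ × sin 39° = 9.18×10⁻⁵ s⁻¹
Pressure gradient: |∂P/∂n| = 800 Pa / 477000 m = 1.68×10⁻³ Pa/m
Geostrophic speed: V_g = |∂P/∂n|/(fρ) = 1.68×10⁻³/(9.18×10⁻⁵ × 1.24) = 14.7 m/s
Around a high, pressure-gradient force acts outward with centrifugal, so Coriolis balances both:
fV = (1/ρ)|∂P/∂n| + V²/R  →  V² − fR·V + fR·V_g = 0
With fR = 9.18×10⁻⁵ × 854×10³ m = 78.4 m/s:
V = [fR − √((fR)² − 4 fR V_g)]/2 = [78.4 − √(78.4² − 4×78.4×14.7)]/2 = 19.7 m/s
Supergeostrophic (V > V_g = 14.7 m/s), as expected around a high.
Converting: 19.7 m/s × 3.6 = 71 km/h

71 km/h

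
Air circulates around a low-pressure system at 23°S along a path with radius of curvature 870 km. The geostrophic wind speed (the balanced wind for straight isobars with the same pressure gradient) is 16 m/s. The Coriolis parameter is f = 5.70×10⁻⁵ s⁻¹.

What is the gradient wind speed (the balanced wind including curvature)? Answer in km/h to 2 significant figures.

46 km/h

Around a low, centrifugal force acts outward with Coriolis, so pressure-gradient force balances both:
(1/ρ)|∂P/∂n| = fV + V²/R  →  V² + fR·V − fR·V_g = 0
With fR = 5.70×10⁻⁵ × 870×10³ m = 49.6 m/s:
V = [−fR + √((fR)² + 4 fR V_g)]/2 = [−49.6 + √(49.6² + 4×49.6×16)]/2 = 12.7 m/s
Subgeostrophic (V < V_g = 16 m/s), as expected around a low.
Converting: 12.7 m/s × 3.6 = 46 km/h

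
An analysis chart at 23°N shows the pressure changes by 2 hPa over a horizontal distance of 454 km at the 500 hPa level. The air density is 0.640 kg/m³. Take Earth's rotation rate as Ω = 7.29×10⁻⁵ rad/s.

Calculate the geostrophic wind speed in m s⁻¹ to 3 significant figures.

12.1 m s⁻¹

Coriolis parameter at 23°N:
f = 2Ω sin φ = 2 × 7.29×10⁻⁵ × sin 23° = 5.70×10⁻⁵ s⁻¹
Pressure gradient: |∂P/∂n| = 200 Pa / 454000 m = 4.41×10⁻⁴ Pa/m
Geostrophic balance (pressure-gradient force = Coriolis force):
V_g = (1/(fρ)) |∂P/∂n| = 4.41×10⁻⁴ / (5.70×10⁻⁵ × 0.640) = 12.1 m/s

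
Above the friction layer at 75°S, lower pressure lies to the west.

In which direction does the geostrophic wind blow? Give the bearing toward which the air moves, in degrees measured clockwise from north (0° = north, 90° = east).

180°

The pressure-gradient force points toward the west (bearing 270°).
Geostrophic balance: in the Southern Hemisphere the Coriolis force deflects motion to the left, so the geostrophic wind blows 90° to the left of the pressure-gradient force (low pressure on the right).
Rotating 270° by 90° counterclockwise gives 180° — the wind blows toward the south.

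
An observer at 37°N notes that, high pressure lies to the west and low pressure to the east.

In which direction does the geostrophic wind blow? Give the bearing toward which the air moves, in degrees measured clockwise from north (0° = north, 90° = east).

The pressure-gradient force points toward the east (bearing 090°).
Geostrophic balance: in the Northern Hemisphere the Coriolis force deflects motion to the right, so the geostrophic wind blows 90° to the right of the pressure-gradient force (low pressure on the left).
Rotating 090° by 90° clockwise gives 180° — the wind blows toward the south.

180°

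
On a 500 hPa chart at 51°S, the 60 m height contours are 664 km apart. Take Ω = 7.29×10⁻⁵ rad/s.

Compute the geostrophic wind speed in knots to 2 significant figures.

Coriolis parameter at 51°S:
f = 2Ω sin φ = 2 × 7.29×10⁻⁵ × sin 51° = 1.13×10⁻⁴ s⁻¹
Height gradient: |∂Z/∂n| = 60 m / 664000 m = 9.04×10⁻⁵
On a pressure surface, geostrophic balance gives V_g = (g/f)|∂Z/∂n|:
V_g = 9.81 × 9.04×10⁻⁵ / 1.13×10⁻⁴ = 7.82 m/s
Converting: 7.82 m/s × 1.944 = 15 knots

15 knots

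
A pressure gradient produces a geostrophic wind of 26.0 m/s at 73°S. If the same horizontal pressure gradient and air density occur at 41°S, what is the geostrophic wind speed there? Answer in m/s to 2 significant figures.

With the same pressure gradient and density, V_g ∝ 1/f ∝ 1/sin φ.
V₂ = V₁ · sin φ₁ / sin φ₂ = 26.0 × sin 73° / sin 41°
V₂ = 26.0 × 0.9563/0.6561 = 38 m/s

38 m/s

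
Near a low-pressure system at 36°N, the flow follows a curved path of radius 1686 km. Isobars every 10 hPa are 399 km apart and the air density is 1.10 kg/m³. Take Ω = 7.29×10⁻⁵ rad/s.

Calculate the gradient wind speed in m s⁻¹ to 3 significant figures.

22.9 m s⁻¹

Coriolis parameter at 36°N:
f = 2Ω sin φ = 2 × 7.29×10⁻⁵ × sin 36° = 8.57×10⁻⁵ s⁻¹
Pressure gradient: |∂P/∂n| = 1000 Pa / 399000 m = 2.51×10⁻³ Pa/m
Geostrophic speed: V_g = |∂P/∂n|/(fρ) = 2.51×10⁻³/(8.57×10⁻⁵ × 1.10) = 26.6 m/s
Around a low, centrifugal force acts outward with Coriolis, so pressure-gradient force balances both:
(1/ρ)|∂P/∂n| = fV + V²/R  →  V² + fR·V − fR·V_g = 0
With fR = 8.57×10⁻⁵ × 1686×10³ m = 144 m/s:
V = [−fR + √((fR)² + 4 fR V_g)]/2 = [−144 + √(144² + 4×144×26.6)]/2 = 22.9 m/s
Subgeostrophic (V < V_g = 26.6 m/s), as expected around a low.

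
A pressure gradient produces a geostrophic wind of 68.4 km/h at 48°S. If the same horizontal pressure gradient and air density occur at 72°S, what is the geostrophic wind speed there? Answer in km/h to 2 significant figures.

53 km/h

With the same pressure gradient and density, V_g ∝ 1/f ∝ 1/sin φ.
V₂ = V₁ · sin φ₁ / sin φ₂ = 68.4 × sin 48° / sin 72°
V₂ = 68.4 × 0.7431/0.9511 = 53 km/h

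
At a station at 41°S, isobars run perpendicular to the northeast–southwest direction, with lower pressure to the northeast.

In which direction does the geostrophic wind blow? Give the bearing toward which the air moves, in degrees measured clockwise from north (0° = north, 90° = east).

The pressure-gradient force points toward the northeast (bearing 045°).
Geostrophic balance: in the Southern Hemisphere the Coriolis force deflects motion to the left, so the geostrophic wind blows 90° to the left of the pressure-gradient force (low pressure on the right).
Rotating 045° by 90° counterclockwise gives 315° — the wind blows toward the northwest.

315°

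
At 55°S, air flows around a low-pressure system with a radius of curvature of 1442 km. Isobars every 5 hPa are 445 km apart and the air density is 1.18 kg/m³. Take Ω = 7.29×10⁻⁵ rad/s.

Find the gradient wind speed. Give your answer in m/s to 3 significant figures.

7.63 m/s

Coriolis parameter at 55°S:
f = 2Ω sin φ = 2 × 7.29×10⁻⁵ × sin 55° = 1.19×10⁻⁴ s⁻¹
Pressure gradient: |∂P/∂n| = 500 Pa / 445000 m = 1.12×10⁻³ Pa/m
Geostrophic speed: V_g = |∂P/∂n|/(fρ) = 1.12×10⁻³/(1.19×10⁻⁴ × 1.18) = 7.97 m/s
Around a low, centrifugal force acts outward with Coriolis, so pressure-gradient force balances both:
(1/ρ)|∂P/∂n| = fV + V²/R  →  V² + fR·V − fR·V_g = 0
With fR = 1.19×10⁻⁴ × 1442×10³ m = 172 m/s:
V = [−fR + √((fR)² + 4 fR V_g)]/2 = [−172 + √(172² + 4×172×7.97)]/2 = 7.63 m/s
Subgeostrophic (V < V_g = 7.97 m/s), as expected around a low.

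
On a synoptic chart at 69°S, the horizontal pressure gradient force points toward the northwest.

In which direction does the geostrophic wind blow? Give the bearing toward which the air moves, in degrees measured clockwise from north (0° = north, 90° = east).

The pressure-gradient force points toward the northwest (bearing 315°).
Geostrophic balance: in the Southern Hemisphere the Coriolis force deflects motion to the left, so the geostrophic wind blows 90° to the left of the pressure-gradient force (low pressure on the right).
Rotating 315° by 90° counterclockwise gives 225° — the wind blows toward the southwest.

225°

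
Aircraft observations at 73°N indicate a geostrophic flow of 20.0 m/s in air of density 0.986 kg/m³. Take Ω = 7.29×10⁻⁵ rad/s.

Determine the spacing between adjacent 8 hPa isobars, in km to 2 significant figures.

290 km

Coriolis parameter at 73°N:
f = 2Ω sin φ = 2 × 7.29×10⁻⁵ × sin 73° = 1.39×10⁻⁴ s⁻¹
Geostrophic balance rearranged: |∂P/∂n| = f ρ V_g
|∂P/∂n| = 1.39×10⁻⁴ × 0.986 × 20.0 = 2.75×10⁻³ Pa/m
Isobar spacing: Δn = ΔP/|∂P/∂n| = 800 Pa / 2.75×10⁻³ Pa/m = 290957 m ≈ 290 km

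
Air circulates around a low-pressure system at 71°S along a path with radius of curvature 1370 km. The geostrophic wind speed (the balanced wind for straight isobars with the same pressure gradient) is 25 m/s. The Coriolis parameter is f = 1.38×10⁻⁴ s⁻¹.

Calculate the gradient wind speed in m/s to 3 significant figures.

Around a low, centrifugal force acts outward with Coriolis, so pressure-gradient force balances both:
(1/ρ)|∂P/∂n| = fV + V²/R  →  V² + fR·V − fR·V_g = 0
With fR = 1.38×10⁻⁴ × 1370×10³ m = 189 m/s:
V = [−fR + √((fR)² + 4 fR V_g)]/2 = [−189 + √(189² + 4×189×25)]/2 = 22.4 m/s
Subgeostrophic (V < V_g = 25 m/s), as expected around a low.

22.4 m/s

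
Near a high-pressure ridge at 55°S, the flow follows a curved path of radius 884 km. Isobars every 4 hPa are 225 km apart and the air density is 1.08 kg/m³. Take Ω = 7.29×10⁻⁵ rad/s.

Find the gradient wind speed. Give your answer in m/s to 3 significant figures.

16.3 m/s

Coriolis parameter at 55°S:
f = 2Ω sin φ = 2 × 7.29×10⁻⁵ × sin 55° = 1.19×10⁻⁴ s⁻¹
Pressure gradient: |∂P/∂n| = 400 Pa / 225000 m = 1.78×10⁻³ Pa/m
Geostrophic speed: V_g = |∂P/∂n|/(fρ) = 1.78×10⁻³/(1.19×10⁻⁴ × 1.08) = 13.8 m/s
Around a high, pressure-gradient force acts outward with centrifugal, so Coriolis balances both:
fV = (1/ρ)|∂P/∂n| + V²/R  →  V² − fR·V + fR·V_g = 0
With fR = 1.19×10⁻⁴ × 884×10³ m = 106 m/s:
V = [fR − √((fR)² − 4 fR V_g)]/2 = [106 − √(106² − 4×106×13.8)]/2 = 16.3 m/s
Supergeostrophic (V > V_g = 13.8 m/s), as expected around a high.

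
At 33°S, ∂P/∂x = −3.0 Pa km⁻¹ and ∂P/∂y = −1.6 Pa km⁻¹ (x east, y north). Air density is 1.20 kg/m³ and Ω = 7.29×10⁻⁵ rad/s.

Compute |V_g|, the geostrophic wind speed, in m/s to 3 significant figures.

35.7 m/s

Coriolis parameter at 33°S:
f = 2Ω sin φ = 2 × 7.29×10⁻⁵ × sin 33° = 7.94×10⁻⁵ s⁻¹
In the Southern Hemisphere f is negative: f = −7.94×10⁻⁵ s⁻¹.
Component geostrophic relations (x east, y north):
u_g = −(1/(fρ)) ∂P/∂y,  v_g = (1/(fρ)) ∂P/∂x
u_g = −(−1.6×10⁻³)/(−7.94×10⁻⁵ × 1.20) = −16.8 m/s;  v_g = (−3.0×10⁻³)/(−7.94×10⁻⁵ × 1.20) = 31.5 m/s
|V_g| = √(u_g² + v_g²) = 35.7 m/s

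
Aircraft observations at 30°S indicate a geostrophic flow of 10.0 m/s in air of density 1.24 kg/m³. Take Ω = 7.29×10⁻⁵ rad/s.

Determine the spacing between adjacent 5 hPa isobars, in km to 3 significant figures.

553 km

Coriolis parameter at 30°S:
f = 2Ω sin φ = 2 × 7.29×10⁻⁵ × sin 30° = 7.29×10⁻⁵ s⁻¹
Geostrophic balance rearranged: |∂P/∂n| = f ρ V_g
|∂P/∂n| = 7.29×10⁻⁵ × 1.24 × 10.0 = 9.04×10⁻⁴ Pa/m
Isobar spacing: Δn = ΔP/|∂P/∂n| = 500 Pa / 9.04×10⁻⁴ Pa/m = 553122 m ≈ 553 km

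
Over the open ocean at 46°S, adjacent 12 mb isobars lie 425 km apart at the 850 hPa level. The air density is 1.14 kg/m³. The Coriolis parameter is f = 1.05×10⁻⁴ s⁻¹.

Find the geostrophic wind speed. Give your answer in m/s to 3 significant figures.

Pressure gradient: |∂P/∂n| = 1200 Pa / 425000 m = 2.82×10⁻³ Pa/m
Geostrophic balance (pressure-gradient force = Coriolis force):
V_g = (1/(fρ)) |∂P/∂n| = 2.82×10⁻³ / (1.05×10⁻⁴ × 1.14) = 23.6 m/s

23.6 m/s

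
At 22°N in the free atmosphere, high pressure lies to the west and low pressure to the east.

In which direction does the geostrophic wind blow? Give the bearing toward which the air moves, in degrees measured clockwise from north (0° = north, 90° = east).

180°

The pressure-gradient force points toward the east (bearing 090°).
Geostrophic balance: in the Northern Hemisphere the Coriolis force deflects motion to the right, so the geostrophic wind blows 90° to the right of the pressure-gradient force (low pressure on the left).
Rotating 090° by 90° clockwise gives 180° — the wind blows toward the south.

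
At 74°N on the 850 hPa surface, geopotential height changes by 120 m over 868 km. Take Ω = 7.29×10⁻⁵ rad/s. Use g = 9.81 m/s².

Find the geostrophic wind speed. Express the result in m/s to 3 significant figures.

9.68 m/s

Coriolis parameter at 74°N:
f = 2Ω sin φ = 2 × 7.29×10⁻⁵ × sin 74° = 1.40×10⁻⁴ s⁻¹
Height gradient: |∂Z/∂n| = 120 m / 868000 m = 1.38×10⁻⁴
On a pressure surface, geostrophic balance gives V_g = (g/f)|∂Z/∂n|:
V_g = 9.81 × 1.38×10⁻⁴ / 1.40×10⁻⁴ = 9.68 m/s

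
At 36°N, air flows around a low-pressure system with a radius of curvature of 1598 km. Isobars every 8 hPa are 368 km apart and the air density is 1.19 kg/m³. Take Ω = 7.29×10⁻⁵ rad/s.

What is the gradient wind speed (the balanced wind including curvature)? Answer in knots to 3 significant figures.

Coriolis parameter at 36°N:
f = 2Ω sin φ = 2 × 7.29×10⁻⁵ × sin 36° = 8.57×10⁻⁵ s⁻¹
Pressure gradient: |∂P/∂n| = 800 Pa / 368000 m = 2.17×10⁻³ Pa/m
Geostrophic speed: V_g = |∂P/∂n|/(fρ) = 2.17×10⁻³/(8.57×10⁻⁵ × 1.19) = 21.3 m/s
Around a low, centrifugal force acts outward with Coriolis, so pressure-gradient force balances both:
(1/ρ)|∂P/∂n| = fV + V²/R  →  V² + fR·V − fR·V_g = 0
With fR = 8.57×10⁻⁵ × 1598×10³ m = 137 m/s:
V = [−fR + √((fR)² + 4 fR V_g)]/2 = [−137 + √(137² + 4×137×21.3)]/2 = 18.7 m/s
Subgeostrophic (V < V_g = 21.3 m/s), as expected around a low.
Converting: 18.7 m/s × 1.944 = 36.4 knots

36.4 knots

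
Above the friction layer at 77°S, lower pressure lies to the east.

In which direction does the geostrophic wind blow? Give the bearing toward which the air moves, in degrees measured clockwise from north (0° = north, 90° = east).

The pressure-gradient force points toward the east (bearing 090°).
Geostrophic balance: in the Southern Hemisphere the Coriolis force deflects motion to the left, so the geostrophic wind blows 90° to the left of the pressure-gradient force (low pressure on the right).
Rotating 090° by 90° counterclockwise gives 000° — the wind blows toward the north.

000°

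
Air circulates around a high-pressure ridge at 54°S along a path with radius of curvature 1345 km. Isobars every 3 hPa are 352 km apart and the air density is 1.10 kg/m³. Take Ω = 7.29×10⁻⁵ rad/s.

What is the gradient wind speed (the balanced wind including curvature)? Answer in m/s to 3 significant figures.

Coriolis parameter at 54°S:
f = 2Ω sin φ = 2 × 7.29×10⁻⁵ × sin 54° = 1.18×10⁻⁴ s⁻¹
Pressure gradient: |∂P/∂n| = 300 Pa / 352000 m = 8.52×10⁻⁴ Pa/m
Geostrophic speed: V_g = |∂P/∂n|/(fρ) = 8.52×10⁻⁴/(1.18×10⁻⁴ × 1.10) = 6.57 m/s
Around a high, pressure-gradient force acts outward with centrifugal, so Coriolis balances both:
fV = (1/ρ)|∂P/∂n| + V²/R  →  V² − fR·V + fR·V_g = 0
With fR = 1.18×10⁻⁴ × 1345×10³ m = 159 m/s:
V = [fR − √((fR)² − 4 fR V_g)]/2 = [159 − √(159² − 4×159×6.57)]/2 = 6.87 m/s
Supergeostrophic (V > V_g = 6.57 m/s), as expected around a high.

6.87 m/s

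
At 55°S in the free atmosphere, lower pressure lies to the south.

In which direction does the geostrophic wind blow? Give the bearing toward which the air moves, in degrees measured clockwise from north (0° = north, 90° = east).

The pressure-gradient force points toward the south (bearing 180°).
Geostrophic balance: in the Southern Hemisphere the Coriolis force deflects motion to the left, so the geostrophic wind blows 90° to the left of the pressure-gradient force (low pressure on the right).
Rotating 180° by 90° counterclockwise gives 090° — the wind blows toward the east.

090°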